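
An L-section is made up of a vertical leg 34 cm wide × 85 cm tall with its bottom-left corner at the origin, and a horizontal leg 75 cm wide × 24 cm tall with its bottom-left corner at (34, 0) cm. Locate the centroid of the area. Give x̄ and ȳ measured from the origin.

x̄ = 37.92 cm, ȳ = 30.79 cm

vertical leg: A = 34 × 85 = 2890.00, centroid at (17.00, 42.50).
horizontal leg: A = 75 × 24 = 1800.00, centroid at (71.50, 12.00).
ΣA = 4690.00 cm², ΣAx̄ = 177830.00 cm³, ΣAȳ = 144425.00 cm³.
x̄ = 177830.00/4690.00 = 37.92 cm; ȳ = 144425.00/4690.00 = 30.79 cm.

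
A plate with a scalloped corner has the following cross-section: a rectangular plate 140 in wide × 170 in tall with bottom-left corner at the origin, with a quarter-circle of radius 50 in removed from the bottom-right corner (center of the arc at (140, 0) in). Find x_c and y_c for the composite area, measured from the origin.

x_c = 65.61 in, y_c = 90.73 in

plate: A = 140 × 170 = 23800.00, centroid at (70.00, 85.00).
removed quarter-circle: A = −¼π·50² = -1963.50, centroid at (118.78, 21.22).
ΣA = 21836.50 in², ΣAx_c = 1432777.31 in³, ΣAy_c = 1981333.33 in³.
x_c = 1432777.31/21836.50 = 65.61 in; y_c = 1981333.33/21836.50 = 90.73 in.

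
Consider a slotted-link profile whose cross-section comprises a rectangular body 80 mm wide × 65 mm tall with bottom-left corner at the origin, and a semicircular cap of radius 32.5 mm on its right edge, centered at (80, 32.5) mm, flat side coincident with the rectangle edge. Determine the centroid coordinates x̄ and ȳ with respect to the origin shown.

x̄ = 53.01 mm, ȳ = 32.50 mm

rectangular body: A = 80 × 65 = 5200.00, centroid at (40.00, 32.50).
semicircular end: A = ½π·32.5² = 1659.15, centroid at (93.79, 32.50).
ΣA = 6859.15 mm²
ΣAx̄ = (5200.00)(40.00) + (1659.15)(93.79) = 363617.71 mm³
ΣAȳ = (5200.00)(32.50) + (1659.15)(32.50) = 222922.49 mm³
x̄ = 363617.71 / 6859.15 = 53.01 mm
ȳ = 222922.49 / 6859.15 = 32.50 mm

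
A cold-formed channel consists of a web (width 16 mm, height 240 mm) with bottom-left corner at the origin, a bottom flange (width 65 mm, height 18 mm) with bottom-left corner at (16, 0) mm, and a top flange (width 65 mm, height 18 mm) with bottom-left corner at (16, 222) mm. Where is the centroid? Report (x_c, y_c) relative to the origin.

x_c = 23.33 mm, y_c = 120.00 mm

web: A = 16 × 240 = 3840.00, centroid at (8.00, 120.00).
bottom flange: A = 65 × 18 = 1170.00, centroid at (48.50, 9.00).
top flange: A = 65 × 18 = 1170.00, centroid at (48.50, 231.00).
ΣA = 6180.00 mm², ΣAx_c = 144210.00 mm³, ΣAy_c = 741600.00 mm³.
x_c = 144210.00/6180.00 = 23.33 mm; y_c = 741600.00/6180.00 = 120.00 mm.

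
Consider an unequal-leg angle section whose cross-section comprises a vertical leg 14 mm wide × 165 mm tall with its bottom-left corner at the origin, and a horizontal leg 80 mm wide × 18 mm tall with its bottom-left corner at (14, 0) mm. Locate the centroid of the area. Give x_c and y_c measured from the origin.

vertical leg: A = 14 × 165 = 2310.00, centroid at (7.00, 82.50).
horizontal leg: A = 80 × 18 = 1440.00, centroid at (54.00, 9.00).
ΣA = 3750.00 mm²
ΣAx_c = (2310.00)(7.00) + (1440.00)(54.00) = 93930.00 mm³
ΣAy_c = (2310.00)(82.50) + (1440.00)(9.00) = 203535.00 mm³
x_c = 93930.00 / 3750.00 = 25.05 mm
y_c = 203535.00 / 3750.00 = 54.28 mm

x_c = 25.05 mm, y_c = 54.28 mm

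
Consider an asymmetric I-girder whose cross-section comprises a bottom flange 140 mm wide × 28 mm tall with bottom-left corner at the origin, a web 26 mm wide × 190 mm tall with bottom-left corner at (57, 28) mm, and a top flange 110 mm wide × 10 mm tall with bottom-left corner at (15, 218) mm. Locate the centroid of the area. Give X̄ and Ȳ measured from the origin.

X̄ = 70.00 mm, Ȳ = 91.14 mm

bottom flange: A = 140 × 28 = 3920.00, centroid at (70.00, 14.00).
web: A = 26 × 190 = 4940.00, centroid at (70.00, 123.00).
top flange: A = 110 × 10 = 1100.00, centroid at (70.00, 223.00).
ΣA = 9960.00 mm²
ΣAX̄ = (3920.00)(70.00) + (4940.00)(70.00) + (1100.00)(70.00) = 697200.00 mm³
ΣAȲ = (3920.00)(14.00) + (4940.00)(123.00) + (1100.00)(223.00) = 907800.00 mm³
X̄ = 697200.00 / 9960.00 = 70.00 mm
Ȳ = 907800.00 / 9960.00 = 91.14 mm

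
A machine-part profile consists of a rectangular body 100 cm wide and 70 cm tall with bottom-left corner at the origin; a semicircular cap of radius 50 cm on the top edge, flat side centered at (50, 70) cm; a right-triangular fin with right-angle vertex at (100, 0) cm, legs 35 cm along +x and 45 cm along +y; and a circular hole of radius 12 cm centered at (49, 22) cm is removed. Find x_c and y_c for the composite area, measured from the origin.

x_c = 54.35 cm, y_c = 53.73 cm

Part | A | x̄ᵢ | ȳᵢ | A·x̄ᵢ | A·ȳᵢ
rectangular body | 7000.00 | 50.00 | 35.00 | 350000.00 | 245000.00
semicircular top | 3926.99 | 50.00 | 91.22 | 196349.54 | 358222.69
triangular fin | 787.50 | 111.67 | 15.00 | 87937.50 | 11812.50
hole | -452.39 | 49.00 | 22.00 | -22167.08 | -9952.57
Σ | 11262.10 |  |  | 612119.96 | 605082.62
x_c = 612119.96 / 11262.10 = 54.35 cm
y_c = 605082.62 / 11262.10 = 53.73 cm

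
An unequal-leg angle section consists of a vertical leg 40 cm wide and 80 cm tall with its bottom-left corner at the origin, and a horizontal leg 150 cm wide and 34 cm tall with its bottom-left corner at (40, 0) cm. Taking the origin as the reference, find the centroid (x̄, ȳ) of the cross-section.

Part | A | x̄ᵢ | ȳᵢ | A·x̄ᵢ | A·ȳᵢ
vertical leg | 3200.00 | 20.00 | 40.00 | 64000.00 | 128000.00
horizontal leg | 5100.00 | 115.00 | 17.00 | 586500.00 | 86700.00
Σ | 8300.00 |  |  | 650500.00 | 214700.00
x̄ = 650500.00 / 8300.00 = 78.37 cm
ȳ = 214700.00 / 8300.00 = 25.87 cm

x̄ = 78.37 cm, ȳ = 25.87 cm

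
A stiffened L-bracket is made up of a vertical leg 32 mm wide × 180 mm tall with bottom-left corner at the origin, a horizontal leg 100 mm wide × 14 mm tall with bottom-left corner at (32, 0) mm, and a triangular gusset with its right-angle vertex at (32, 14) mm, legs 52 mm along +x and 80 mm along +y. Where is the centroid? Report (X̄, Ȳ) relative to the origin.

vertical leg: A = 32 × 180 = 5760.00, centroid at (16.00, 90.00).
horizontal leg: A = 100 × 14 = 1400.00, centroid at (82.00, 7.00).
gusset: A = ½·52·80 = 2080.00, centroid at (49.33, 40.67).
ΣA = 9240.00 mm²
ΣAX̄ = (5760.00)(16.00) + (1400.00)(82.00) + (2080.00)(49.33) = 309573.33 mm³
ΣAȲ = (5760.00)(90.00) + (1400.00)(7.00) + (2080.00)(40.67) = 612786.67 mm³
X̄ = 309573.33 / 9240.00 = 33.50 mm
Ȳ = 612786.67 / 9240.00 = 66.32 mm

X̄ = 33.50 mm, Ȳ = 66.32 mm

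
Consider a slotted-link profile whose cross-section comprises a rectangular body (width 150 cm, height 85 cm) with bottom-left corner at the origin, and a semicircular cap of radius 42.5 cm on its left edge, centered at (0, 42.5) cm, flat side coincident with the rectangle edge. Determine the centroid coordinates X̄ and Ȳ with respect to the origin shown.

X̄ = 58.06 cm, Ȳ = 42.50 cm

Part | A | x̄ᵢ | ȳᵢ | A·x̄ᵢ | A·ȳᵢ
rectangular body | 12750.00 | 75.00 | 42.50 | 956250.00 | 541875.00
semicircular end | 2837.25 | -18.04 | 42.50 | -51177.08 | 120583.16
Σ | 15587.25 |  |  | 905072.92 | 662458.16
X̄ = 905072.92 / 15587.25 = 58.06 cm
Ȳ = 662458.16 / 15587.25 = 42.50 cm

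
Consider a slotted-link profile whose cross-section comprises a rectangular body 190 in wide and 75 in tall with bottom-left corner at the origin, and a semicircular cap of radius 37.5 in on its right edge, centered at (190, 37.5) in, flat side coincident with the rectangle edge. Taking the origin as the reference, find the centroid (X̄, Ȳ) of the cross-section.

X̄ = 109.89 in, Ȳ = 37.50 in

rectangular body: A = 190 × 75 = 14250.00, centroid at (95.00, 37.50).
semicircular end: A = ½π·37.5² = 2208.93, centroid at (205.92, 37.50).
ΣA = 16458.93 in²
ΣAX̄ = (14250.00)(95.00) + (2208.93)(205.92) = 1808603.39 in³
ΣAȲ = (14250.00)(37.50) + (2208.93)(37.50) = 617209.96 in³
X̄ = 1808603.39 / 16458.93 = 109.89 in
Ȳ = 617209.96 / 16458.93 = 37.50 in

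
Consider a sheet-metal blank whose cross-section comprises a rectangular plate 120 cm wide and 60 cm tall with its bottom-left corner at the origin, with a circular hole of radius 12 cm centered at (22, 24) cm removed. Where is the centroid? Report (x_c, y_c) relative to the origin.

plate: A = 120 × 60 = 7200.00, centroid at (60.00, 30.00).
hole: A = −π·12² = -452.39, centroid at (22.00, 24.00).
ΣA = 6747.61 cm²
ΣAx_c = (7200.00)(60.00) + (-452.39)(22.00) = 422047.43 cm³
ΣAy_c = (7200.00)(30.00) + (-452.39)(24.00) = 205142.66 cm³
x_c = 422047.43 / 6747.61 = 62.55 cm
y_c = 205142.66 / 6747.61 = 30.40 cm

x_c = 62.55 cm, y_c = 30.40 cm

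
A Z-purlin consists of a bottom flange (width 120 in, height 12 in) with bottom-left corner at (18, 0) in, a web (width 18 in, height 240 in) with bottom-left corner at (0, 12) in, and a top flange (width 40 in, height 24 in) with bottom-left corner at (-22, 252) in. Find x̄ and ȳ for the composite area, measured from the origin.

bottom flange: A = 120 × 12 = 1440.00, centroid at (78.00, 6.00).
web: A = 18 × 240 = 4320.00, centroid at (9.00, 132.00).
top flange: A = 40 × 24 = 960.00, centroid at (-2.00, 264.00).
ΣA = 6720.00 in²
ΣAx̄ = (1440.00)(78.00) + (4320.00)(9.00) + (960.00)(-2.00) = 149280.00 in³
ΣAȳ = (1440.00)(6.00) + (4320.00)(132.00) + (960.00)(264.00) = 832320.00 in³
x̄ = 149280.00 / 6720.00 = 22.21 in
ȳ = 832320.00 / 6720.00 = 123.86 in

x̄ = 22.21 in, ȳ = 123.86 in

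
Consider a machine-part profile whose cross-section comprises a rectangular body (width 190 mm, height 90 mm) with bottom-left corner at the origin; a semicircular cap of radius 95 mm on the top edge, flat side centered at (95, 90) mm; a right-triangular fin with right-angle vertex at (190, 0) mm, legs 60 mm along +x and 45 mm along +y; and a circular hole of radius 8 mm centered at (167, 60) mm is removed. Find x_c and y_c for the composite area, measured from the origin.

rectangular body: A = 190 × 90 = 17100.00, centroid at (95.00, 45.00).
semicircular top: A = ½π·95² = 14176.44, centroid at (95.00, 130.32).
triangular fin: A = ½·60·45 = 1350.00, centroid at (210.00, 15.00).
hole: A = −π·8² = -201.06, centroid at (167.00, 60.00).
ΣA = 32425.37 mm²
ΣAx_c = (17100.00)(95.00) + (14176.44)(95.00) + (1350.00)(210.00) + (-201.06)(167.00) = 3221184.16 mm³
ΣAy_c = (17100.00)(45.00) + (14176.44)(130.32) + (1350.00)(15.00) + (-201.06)(60.00) = 2625148.93 mm³
x_c = 3221184.16 / 32425.37 = 99.34 mm
y_c = 2625148.93 / 32425.37 = 80.96 mm

x_c = 99.34 mm, y_c = 80.96 mm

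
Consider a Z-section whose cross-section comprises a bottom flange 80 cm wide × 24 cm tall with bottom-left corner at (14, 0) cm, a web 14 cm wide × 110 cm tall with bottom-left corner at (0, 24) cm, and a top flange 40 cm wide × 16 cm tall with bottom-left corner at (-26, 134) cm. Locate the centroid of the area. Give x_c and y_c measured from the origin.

x_c = 26.98 cm, y_c = 57.46 cm

Part | A | x̄ᵢ | ȳᵢ | A·x̄ᵢ | A·ȳᵢ
bottom flange | 1920.00 | 54.00 | 12.00 | 103680.00 | 23040.00
web | 1540.00 | 7.00 | 79.00 | 10780.00 | 121660.00
top flange | 640.00 | -6.00 | 142.00 | -3840.00 | 90880.00
Σ | 4100.00 |  |  | 110620.00 | 235580.00
x_c = 110620.00 / 4100.00 = 26.98 cm
y_c = 235580.00 / 4100.00 = 57.46 cm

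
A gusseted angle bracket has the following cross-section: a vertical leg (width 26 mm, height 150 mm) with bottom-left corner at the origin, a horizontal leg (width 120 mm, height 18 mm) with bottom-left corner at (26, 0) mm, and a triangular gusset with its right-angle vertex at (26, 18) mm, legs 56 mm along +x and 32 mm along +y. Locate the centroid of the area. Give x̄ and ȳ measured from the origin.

x̄ = 39.75 mm, ȳ = 48.54 mm

vertical leg: A = 26 × 150 = 3900.00, centroid at (13.00, 75.00).
horizontal leg: A = 120 × 18 = 2160.00, centroid at (86.00, 9.00).
gusset: A = ½·56·32 = 896.00, centroid at (44.67, 28.67).
ΣA = 6956.00 mm², ΣAx̄ = 276481.33 mm³, ΣAȳ = 337625.33 mm³.
x̄ = 276481.33/6956.00 = 39.75 mm; ȳ = 337625.33/6956.00 = 48.54 mm.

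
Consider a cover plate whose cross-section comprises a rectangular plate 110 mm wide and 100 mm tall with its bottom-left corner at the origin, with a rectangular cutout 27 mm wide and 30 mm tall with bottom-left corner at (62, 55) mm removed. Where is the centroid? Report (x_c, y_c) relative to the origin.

plate: A = 110 × 100 = 11000.00, centroid at (55.00, 50.00).
hole: A = −(27 × 30) = -810.00, centroid at (75.50, 70.00).
ΣA = 10190.00 mm², ΣAx_c = 543845.00 mm³, ΣAy_c = 493300.00 mm³.
x_c = 543845.00/10190.00 = 53.37 mm; y_c = 493300.00/10190.00 = 48.41 mm.

x_c = 53.37 mm, y_c = 48.41 mm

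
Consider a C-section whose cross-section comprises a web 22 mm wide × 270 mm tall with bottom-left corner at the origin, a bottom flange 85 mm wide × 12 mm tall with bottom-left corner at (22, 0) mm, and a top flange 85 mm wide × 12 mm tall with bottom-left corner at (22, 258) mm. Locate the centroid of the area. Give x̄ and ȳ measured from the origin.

x̄ = 24.68 mm, ȳ = 135.00 mm

web: A = 22 × 270 = 5940.00, centroid at (11.00, 135.00).
bottom flange: A = 85 × 12 = 1020.00, centroid at (64.50, 6.00).
top flange: A = 85 × 12 = 1020.00, centroid at (64.50, 264.00).
ΣA = 7980.00 mm²
ΣAx̄ = (5940.00)(11.00) + (1020.00)(64.50) + (1020.00)(64.50) = 196920.00 mm³
ΣAȳ = (5940.00)(135.00) + (1020.00)(6.00) + (1020.00)(264.00) = 1077300.00 mm³
x̄ = 196920.00 / 7980.00 = 24.68 mm
ȳ = 1077300.00 / 7980.00 = 135.00 mm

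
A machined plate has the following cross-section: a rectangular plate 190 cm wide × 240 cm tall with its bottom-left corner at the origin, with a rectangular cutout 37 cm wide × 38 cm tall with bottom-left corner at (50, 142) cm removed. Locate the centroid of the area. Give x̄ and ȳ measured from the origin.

x̄ = 95.84 cm, ȳ = 118.70 cm

Part | A | x̄ᵢ | ȳᵢ | A·x̄ᵢ | A·ȳᵢ
plate | 45600.00 | 95.00 | 120.00 | 4332000.00 | 5472000.00
hole | -1406.00 | 68.50 | 161.00 | -96311.00 | -226366.00
Σ | 44194.00 |  |  | 4235689.00 | 5245634.00
x̄ = 4235689.00 / 44194.00 = 95.84 cm
ȳ = 5245634.00 / 44194.00 = 118.70 cm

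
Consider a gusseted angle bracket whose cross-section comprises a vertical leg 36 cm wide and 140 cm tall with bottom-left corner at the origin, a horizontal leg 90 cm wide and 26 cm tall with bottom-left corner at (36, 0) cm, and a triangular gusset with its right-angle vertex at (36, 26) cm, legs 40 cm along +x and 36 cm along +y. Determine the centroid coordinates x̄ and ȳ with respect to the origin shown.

vertical leg: A = 36 × 140 = 5040.00, centroid at (18.00, 70.00).
horizontal leg: A = 90 × 26 = 2340.00, centroid at (81.00, 13.00).
gusset: A = ½·40·36 = 720.00, centroid at (49.33, 38.00).
ΣA = 8100.00 cm², ΣAx̄ = 315780.00 cm³, ΣAȳ = 410580.00 cm³.
x̄ = 315780.00/8100.00 = 38.99 cm; ȳ = 410580.00/8100.00 = 50.69 cm.

x̄ = 38.99 cm, ȳ = 50.69 cm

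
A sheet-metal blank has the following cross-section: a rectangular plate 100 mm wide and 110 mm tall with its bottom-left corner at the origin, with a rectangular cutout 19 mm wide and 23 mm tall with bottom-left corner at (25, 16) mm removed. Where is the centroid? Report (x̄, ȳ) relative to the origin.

plate: A = 100 × 110 = 11000.00, centroid at (50.00, 55.00).
hole: A = −(19 × 23) = -437.00, centroid at (34.50, 27.50).
ΣA = 10563.00 mm²
ΣAx̄ = (11000.00)(50.00) + (-437.00)(34.50) = 534923.50 mm³
ΣAȳ = (11000.00)(55.00) + (-437.00)(27.50) = 592982.50 mm³
x̄ = 534923.50 / 10563.00 = 50.64 mm
ȳ = 592982.50 / 10563.00 = 56.14 mm

x̄ = 50.64 mm, ȳ = 56.14 mm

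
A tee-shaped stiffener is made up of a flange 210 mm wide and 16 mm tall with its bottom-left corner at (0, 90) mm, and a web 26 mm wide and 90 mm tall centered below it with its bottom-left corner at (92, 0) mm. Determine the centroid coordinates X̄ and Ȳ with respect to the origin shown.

X̄ = 105.00 mm, Ȳ = 76.24 mm

web: A = 26 × 90 = 2340.00, centroid at (105.00, 45.00).
flange: A = 210 × 16 = 3360.00, centroid at (105.00, 98.00).
ΣA = 5700.00 mm²
ΣAX̄ = (2340.00)(105.00) + (3360.00)(105.00) = 598500.00 mm³
ΣAȲ = (2340.00)(45.00) + (3360.00)(98.00) = 434580.00 mm³
X̄ = 598500.00 / 5700.00 = 105.00 mm
Ȳ = 434580.00 / 5700.00 = 76.24 mm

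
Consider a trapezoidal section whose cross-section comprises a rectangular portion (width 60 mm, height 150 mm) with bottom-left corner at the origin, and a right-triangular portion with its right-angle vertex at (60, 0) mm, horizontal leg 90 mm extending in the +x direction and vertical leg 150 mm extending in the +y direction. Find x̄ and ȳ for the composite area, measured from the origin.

x̄ = 55.71 mm, ȳ = 64.29 mm

Part | A | x̄ᵢ | ȳᵢ | A·x̄ᵢ | A·ȳᵢ
rectangular portion | 9000.00 | 30.00 | 75.00 | 270000.00 | 675000.00
triangular portion | 6750.00 | 90.00 | 50.00 | 607500.00 | 337500.00
Σ | 15750.00 |  |  | 877500.00 | 1012500.00
x̄ = 877500.00 / 15750.00 = 55.71 mm
ȳ = 1012500.00 / 15750.00 = 64.29 mm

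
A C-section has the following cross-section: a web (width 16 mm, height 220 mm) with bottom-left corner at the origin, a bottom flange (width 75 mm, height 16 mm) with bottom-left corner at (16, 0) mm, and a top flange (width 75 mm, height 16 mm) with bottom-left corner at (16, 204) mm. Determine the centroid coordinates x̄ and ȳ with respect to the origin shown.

x̄ = 26.45 mm, ȳ = 110.00 mm

web: A = 16 × 220 = 3520.00, centroid at (8.00, 110.00).
bottom flange: A = 75 × 16 = 1200.00, centroid at (53.50, 8.00).
top flange: A = 75 × 16 = 1200.00, centroid at (53.50, 212.00).
ΣA = 5920.00 mm², ΣAx̄ = 156560.00 mm³, ΣAȳ = 651200.00 mm³.
x̄ = 156560.00/5920.00 = 26.45 mm; ȳ = 651200.00/5920.00 = 110.00 mm.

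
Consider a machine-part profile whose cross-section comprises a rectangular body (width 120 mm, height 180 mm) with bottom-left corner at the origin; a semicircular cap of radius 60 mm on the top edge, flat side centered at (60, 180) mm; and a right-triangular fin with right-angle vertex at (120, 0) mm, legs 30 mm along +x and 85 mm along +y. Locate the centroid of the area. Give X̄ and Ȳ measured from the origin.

rectangular body: A = 120 × 180 = 21600.00, centroid at (60.00, 90.00).
semicircular top: A = ½π·60² = 5654.87, centroid at (60.00, 205.46).
triangular fin: A = ½·30·85 = 1275.00, centroid at (130.00, 28.33).
ΣA = 28529.87 mm², ΣAX̄ = 1801042.01 mm³, ΣAȲ = 3142001.02 mm³.
X̄ = 1801042.01/28529.87 = 63.13 mm; Ȳ = 3142001.02/28529.87 = 110.13 mm.

X̄ = 63.13 mm, Ȳ = 110.13 mm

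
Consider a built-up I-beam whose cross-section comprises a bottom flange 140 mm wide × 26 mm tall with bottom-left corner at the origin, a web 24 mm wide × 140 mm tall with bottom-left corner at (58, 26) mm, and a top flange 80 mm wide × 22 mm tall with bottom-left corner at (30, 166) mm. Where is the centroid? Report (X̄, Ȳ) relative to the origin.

Part | A | x̄ᵢ | ȳᵢ | A·x̄ᵢ | A·ȳᵢ
bottom flange | 3640.00 | 70.00 | 13.00 | 254800.00 | 47320.00
web | 3360.00 | 70.00 | 96.00 | 235200.00 | 322560.00
top flange | 1760.00 | 70.00 | 177.00 | 123200.00 | 311520.00
Σ | 8760.00 |  |  | 613200.00 | 681400.00
X̄ = 613200.00 / 8760.00 = 70.00 mm
Ȳ = 681400.00 / 8760.00 = 77.79 mm

X̄ = 70.00 mm, Ȳ = 77.79 mm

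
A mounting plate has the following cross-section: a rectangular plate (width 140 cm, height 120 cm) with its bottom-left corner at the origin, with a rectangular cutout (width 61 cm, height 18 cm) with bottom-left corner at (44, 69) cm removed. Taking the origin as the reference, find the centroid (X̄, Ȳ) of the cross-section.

plate: A = 140 × 120 = 16800.00, centroid at (70.00, 60.00).
hole: A = −(61 × 18) = -1098.00, centroid at (74.50, 78.00).
ΣA = 15702.00 cm²
ΣAX̄ = (16800.00)(70.00) + (-1098.00)(74.50) = 1094199.00 cm³
ΣAȲ = (16800.00)(60.00) + (-1098.00)(78.00) = 922356.00 cm³
X̄ = 1094199.00 / 15702.00 = 69.69 cm
Ȳ = 922356.00 / 15702.00 = 58.74 cm

X̄ = 69.69 cm, Ȳ = 58.74 cm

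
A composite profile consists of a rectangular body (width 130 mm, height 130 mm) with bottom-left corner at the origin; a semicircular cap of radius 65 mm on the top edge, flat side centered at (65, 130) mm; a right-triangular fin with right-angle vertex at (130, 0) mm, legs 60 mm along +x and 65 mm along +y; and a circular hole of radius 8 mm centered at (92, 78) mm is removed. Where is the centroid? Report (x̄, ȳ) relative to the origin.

rectangular body: A = 130 × 130 = 16900.00, centroid at (65.00, 65.00).
semicircular top: A = ½π·65² = 6636.61, centroid at (65.00, 157.59).
triangular fin: A = ½·60·65 = 1950.00, centroid at (150.00, 21.67).
hole: A = −π·8² = -201.06, centroid at (92.00, 78.00).
ΣA = 25285.55 mm²
ΣAx̄ = (16900.00)(65.00) + (6636.61)(65.00) + (1950.00)(150.00) + (-201.06)(92.00) = 1803882.24 mm³
ΣAȳ = (16900.00)(65.00) + (6636.61)(157.59) + (1950.00)(21.67) + (-201.06)(78.00) = 2170910.39 mm³
x̄ = 1803882.24 / 25285.55 = 71.34 mm
ȳ = 2170910.39 / 25285.55 = 85.86 mm

x̄ = 71.34 mm, ȳ = 85.86 mm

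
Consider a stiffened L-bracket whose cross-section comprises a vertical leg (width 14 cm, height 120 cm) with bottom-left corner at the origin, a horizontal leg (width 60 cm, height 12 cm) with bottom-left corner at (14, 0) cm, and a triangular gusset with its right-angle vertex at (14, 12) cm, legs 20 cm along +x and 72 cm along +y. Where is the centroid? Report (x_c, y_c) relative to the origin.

x_c = 18.69 cm, y_c = 42.00 cm

Part | A | x̄ᵢ | ȳᵢ | A·x̄ᵢ | A·ȳᵢ
vertical leg | 1680.00 | 7.00 | 60.00 | 11760.00 | 100800.00
horizontal leg | 720.00 | 44.00 | 6.00 | 31680.00 | 4320.00
gusset | 720.00 | 20.67 | 36.00 | 14880.00 | 25920.00
Σ | 3120.00 |  |  | 58320.00 | 131040.00
x_c = 58320.00 / 3120.00 = 18.69 cm
y_c = 131040.00 / 3120.00 = 42.00 cm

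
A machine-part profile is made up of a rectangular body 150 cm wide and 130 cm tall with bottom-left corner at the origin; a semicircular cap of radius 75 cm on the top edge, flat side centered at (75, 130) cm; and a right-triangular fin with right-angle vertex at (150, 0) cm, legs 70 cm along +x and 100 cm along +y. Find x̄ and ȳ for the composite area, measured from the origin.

Part | A | x̄ᵢ | ȳᵢ | A·x̄ᵢ | A·ȳᵢ
rectangular body | 19500.00 | 75.00 | 65.00 | 1462500.00 | 1267500.00
semicircular top | 8835.73 | 75.00 | 161.83 | 662679.70 | 1429894.81
triangular fin | 3500.00 | 173.33 | 33.33 | 606666.67 | 116666.67
Σ | 31835.73 |  |  | 2731846.37 | 2814061.48
x̄ = 2731846.37 / 31835.73 = 85.81 cm
ȳ = 2814061.48 / 31835.73 = 88.39 cm

x̄ = 85.81 cm, ȳ = 88.39 cm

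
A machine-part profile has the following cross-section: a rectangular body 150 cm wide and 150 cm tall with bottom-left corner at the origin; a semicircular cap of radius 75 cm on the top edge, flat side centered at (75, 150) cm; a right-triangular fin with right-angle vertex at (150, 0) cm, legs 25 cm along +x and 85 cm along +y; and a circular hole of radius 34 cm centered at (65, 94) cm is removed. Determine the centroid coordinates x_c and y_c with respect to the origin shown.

x_c = 79.34 cm, y_c = 103.69 cm

rectangular body: A = 150 × 150 = 22500.00, centroid at (75.00, 75.00).
semicircular top: A = ½π·75² = 8835.73, centroid at (75.00, 181.83).
triangular fin: A = ½·25·85 = 1062.50, centroid at (158.33, 28.33).
hole: A = −π·34² = -3631.68, centroid at (65.00, 94.00).
ΣA = 28766.55 cm²
ΣAx_c = (22500.00)(75.00) + (8835.73)(75.00) + (1062.50)(158.33) + (-3631.68)(65.00) = 2282349.60 cm³
ΣAy_c = (22500.00)(75.00) + (8835.73)(181.83) + (1062.50)(28.33) + (-3631.68)(94.00) = 2982835.54 cm³
x_c = 2282349.60 / 28766.55 = 79.34 cm
y_c = 2982835.54 / 28766.55 = 103.69 cm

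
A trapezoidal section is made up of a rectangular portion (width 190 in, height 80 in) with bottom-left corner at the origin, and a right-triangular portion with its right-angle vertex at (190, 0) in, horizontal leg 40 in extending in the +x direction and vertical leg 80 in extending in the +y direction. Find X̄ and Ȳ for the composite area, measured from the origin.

X̄ = 105.32 in, Ȳ = 38.73 in

rectangular portion: A = 190 × 80 = 15200.00, centroid at (95.00, 40.00).
triangular portion: A = ½·40·80 = 1600.00, centroid at (203.33, 26.67).
ΣA = 16800.00 in²
ΣAX̄ = (15200.00)(95.00) + (1600.00)(203.33) = 1769333.33 in³
ΣAȲ = (15200.00)(40.00) + (1600.00)(26.67) = 650666.67 in³
X̄ = 1769333.33 / 16800.00 = 105.32 in
Ȳ = 650666.67 / 16800.00 = 38.73 in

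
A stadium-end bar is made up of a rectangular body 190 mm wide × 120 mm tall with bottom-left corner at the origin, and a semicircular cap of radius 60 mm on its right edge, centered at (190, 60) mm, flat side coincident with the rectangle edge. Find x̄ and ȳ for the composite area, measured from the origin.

x̄ = 118.94 mm, ȳ = 60.00 mm

rectangular body: A = 190 × 120 = 22800.00, centroid at (95.00, 60.00).
semicircular end: A = ½π·60² = 5654.87, centroid at (215.46, 60.00).
ΣA = 28454.87 mm², ΣAx̄ = 3384424.69 mm³, ΣAȳ = 1707292.01 mm³.
x̄ = 3384424.69/28454.87 = 118.94 mm; ȳ = 1707292.01/28454.87 = 60.00 mm.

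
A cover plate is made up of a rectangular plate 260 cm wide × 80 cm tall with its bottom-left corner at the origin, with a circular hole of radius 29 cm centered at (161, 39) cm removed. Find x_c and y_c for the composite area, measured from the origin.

plate: A = 260 × 80 = 20800.00, centroid at (130.00, 40.00).
hole: A = −π·29² = -2642.08, centroid at (161.00, 39.00).
ΣA = 18157.92 cm²
ΣAx_c = (20800.00)(130.00) + (-2642.08)(161.00) = 2278625.21 cm³
ΣAy_c = (20800.00)(40.00) + (-2642.08)(39.00) = 728958.90 cm³
x_c = 2278625.21 / 18157.92 = 125.49 cm
y_c = 728958.90 / 18157.92 = 40.15 cm

x_c = 125.49 cm, y_c = 40.15 cm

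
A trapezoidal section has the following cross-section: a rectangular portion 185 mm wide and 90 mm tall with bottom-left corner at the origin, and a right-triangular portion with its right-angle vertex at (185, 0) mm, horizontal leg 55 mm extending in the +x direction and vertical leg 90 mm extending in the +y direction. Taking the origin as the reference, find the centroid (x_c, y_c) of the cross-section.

x_c = 106.84 mm, y_c = 43.06 mm

rectangular portion: A = 185 × 90 = 16650.00, centroid at (92.50, 45.00).
triangular portion: A = ½·55·90 = 2475.00, centroid at (203.33, 30.00).
ΣA = 19125.00 mm²
ΣAx_c = (16650.00)(92.50) + (2475.00)(203.33) = 2043375.00 mm³
ΣAy_c = (16650.00)(45.00) + (2475.00)(30.00) = 823500.00 mm³
x_c = 2043375.00 / 19125.00 = 106.84 mm
y_c = 823500.00 / 19125.00 = 43.06 mm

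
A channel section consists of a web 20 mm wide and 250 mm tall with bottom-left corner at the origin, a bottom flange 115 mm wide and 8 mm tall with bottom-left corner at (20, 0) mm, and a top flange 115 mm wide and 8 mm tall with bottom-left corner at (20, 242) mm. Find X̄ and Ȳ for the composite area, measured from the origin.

X̄ = 28.16 mm, Ȳ = 125.00 mm

Part | A | x̄ᵢ | ȳᵢ | A·x̄ᵢ | A·ȳᵢ
web | 5000.00 | 10.00 | 125.00 | 50000.00 | 625000.00
bottom flange | 920.00 | 77.50 | 4.00 | 71300.00 | 3680.00
top flange | 920.00 | 77.50 | 246.00 | 71300.00 | 226320.00
Σ | 6840.00 |  |  | 192600.00 | 855000.00
X̄ = 192600.00 / 6840.00 = 28.16 mm
Ȳ = 855000.00 / 6840.00 = 125.00 mm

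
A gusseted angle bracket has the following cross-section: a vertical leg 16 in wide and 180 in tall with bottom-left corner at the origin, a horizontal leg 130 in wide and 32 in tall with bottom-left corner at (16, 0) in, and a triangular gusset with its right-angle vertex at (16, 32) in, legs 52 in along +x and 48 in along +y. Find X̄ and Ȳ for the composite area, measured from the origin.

Part | A | x̄ᵢ | ȳᵢ | A·x̄ᵢ | A·ȳᵢ
vertical leg | 2880.00 | 8.00 | 90.00 | 23040.00 | 259200.00
horizontal leg | 4160.00 | 81.00 | 16.00 | 336960.00 | 66560.00
gusset | 1248.00 | 33.33 | 48.00 | 41600.00 | 59904.00
Σ | 8288.00 |  |  | 401600.00 | 385664.00
X̄ = 401600.00 / 8288.00 = 48.46 in
Ȳ = 385664.00 / 8288.00 = 46.53 in

X̄ = 48.46 in, Ȳ = 46.53 in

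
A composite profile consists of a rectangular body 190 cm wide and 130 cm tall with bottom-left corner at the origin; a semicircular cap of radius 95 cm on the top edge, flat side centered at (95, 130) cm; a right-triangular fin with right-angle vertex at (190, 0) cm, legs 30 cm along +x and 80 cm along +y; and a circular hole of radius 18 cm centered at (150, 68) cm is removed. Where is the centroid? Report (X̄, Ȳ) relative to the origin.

X̄ = 96.79 cm, Ȳ = 101.97 cm

rectangular body: A = 190 × 130 = 24700.00, centroid at (95.00, 65.00).
semicircular top: A = ½π·95² = 14176.44, centroid at (95.00, 170.32).
triangular fin: A = ½·30·80 = 1200.00, centroid at (200.00, 26.67).
hole: A = −π·18² = -1017.88, centroid at (150.00, 68.00).
ΣA = 39058.56 cm², ΣAX̄ = 3780580.10 cm³, ΣAȲ = 3982804.55 cm³.
X̄ = 3780580.10/39058.56 = 96.79 cm; Ȳ = 3982804.55/39058.56 = 101.97 cm.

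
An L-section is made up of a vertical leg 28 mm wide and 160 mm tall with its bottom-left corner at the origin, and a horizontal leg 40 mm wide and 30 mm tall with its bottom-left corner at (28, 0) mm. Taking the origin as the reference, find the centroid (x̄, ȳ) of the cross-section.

x̄ = 21.18 mm, ȳ = 66.27 mm

Part | A | x̄ᵢ | ȳᵢ | A·x̄ᵢ | A·ȳᵢ
vertical leg | 4480.00 | 14.00 | 80.00 | 62720.00 | 358400.00
horizontal leg | 1200.00 | 48.00 | 15.00 | 57600.00 | 18000.00
Σ | 5680.00 |  |  | 120320.00 | 376400.00
x̄ = 120320.00 / 5680.00 = 21.18 mm
ȳ = 376400.00 / 5680.00 = 66.27 mm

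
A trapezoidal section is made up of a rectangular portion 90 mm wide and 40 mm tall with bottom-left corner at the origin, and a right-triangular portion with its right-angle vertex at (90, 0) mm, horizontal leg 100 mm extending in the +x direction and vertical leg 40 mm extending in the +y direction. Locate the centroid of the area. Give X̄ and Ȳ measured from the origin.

X̄ = 72.98 mm, Ȳ = 17.62 mm

rectangular portion: A = 90 × 40 = 3600.00, centroid at (45.00, 20.00).
triangular portion: A = ½·100·40 = 2000.00, centroid at (123.33, 13.33).
ΣA = 5600.00 mm², ΣAX̄ = 408666.67 mm³, ΣAȲ = 98666.67 mm³.
X̄ = 408666.67/5600.00 = 72.98 mm; Ȳ = 98666.67/5600.00 = 17.62 mm.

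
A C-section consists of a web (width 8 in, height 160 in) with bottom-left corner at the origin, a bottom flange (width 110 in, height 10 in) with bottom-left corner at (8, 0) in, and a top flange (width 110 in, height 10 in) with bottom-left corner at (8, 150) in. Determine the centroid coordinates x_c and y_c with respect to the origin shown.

Part | A | x̄ᵢ | ȳᵢ | A·x̄ᵢ | A·ȳᵢ
web | 1280.00 | 4.00 | 80.00 | 5120.00 | 102400.00
bottom flange | 1100.00 | 63.00 | 5.00 | 69300.00 | 5500.00
top flange | 1100.00 | 63.00 | 155.00 | 69300.00 | 170500.00
Σ | 3480.00 |  |  | 143720.00 | 278400.00
x_c = 143720.00 / 3480.00 = 41.30 in
y_c = 278400.00 / 3480.00 = 80.00 in

x_c = 41.30 in, y_c = 80.00 in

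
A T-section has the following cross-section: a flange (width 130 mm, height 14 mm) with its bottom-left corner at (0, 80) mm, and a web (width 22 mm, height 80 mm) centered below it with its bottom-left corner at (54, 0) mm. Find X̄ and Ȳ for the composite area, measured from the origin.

X̄ = 65.00 mm, Ȳ = 63.89 mm

web: A = 22 × 80 = 1760.00, centroid at (65.00, 40.00).
flange: A = 130 × 14 = 1820.00, centroid at (65.00, 87.00).
ΣA = 3580.00 mm², ΣAX̄ = 232700.00 mm³, ΣAȲ = 228740.00 mm³.
X̄ = 232700.00/3580.00 = 65.00 mm; Ȳ = 228740.00/3580.00 = 63.89 mm.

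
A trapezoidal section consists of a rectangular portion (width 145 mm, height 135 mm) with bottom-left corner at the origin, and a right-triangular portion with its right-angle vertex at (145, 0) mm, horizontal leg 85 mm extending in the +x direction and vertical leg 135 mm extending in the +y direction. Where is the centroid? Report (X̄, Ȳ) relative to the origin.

rectangular portion: A = 145 × 135 = 19575.00, centroid at (72.50, 67.50).
triangular portion: A = ½·85·135 = 5737.50, centroid at (173.33, 45.00).
ΣA = 25312.50 mm², ΣAX̄ = 2413687.50 mm³, ΣAȲ = 1579500.00 mm³.
X̄ = 2413687.50/25312.50 = 95.36 mm; Ȳ = 1579500.00/25312.50 = 62.40 mm.

X̄ = 95.36 mm, Ȳ = 62.40 mm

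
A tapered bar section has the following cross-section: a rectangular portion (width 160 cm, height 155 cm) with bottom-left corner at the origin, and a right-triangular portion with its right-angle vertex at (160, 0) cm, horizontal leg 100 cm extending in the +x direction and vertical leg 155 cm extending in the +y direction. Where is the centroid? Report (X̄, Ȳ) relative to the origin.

X̄ = 106.98 cm, Ȳ = 71.35 cm

Part | A | x̄ᵢ | ȳᵢ | A·x̄ᵢ | A·ȳᵢ
rectangular portion | 24800.00 | 80.00 | 77.50 | 1984000.00 | 1922000.00
triangular portion | 7750.00 | 193.33 | 51.67 | 1498333.33 | 400416.67
Σ | 32550.00 |  |  | 3482333.33 | 2322416.67
X̄ = 3482333.33 / 32550.00 = 106.98 cm
Ȳ = 2322416.67 / 32550.00 = 71.35 cm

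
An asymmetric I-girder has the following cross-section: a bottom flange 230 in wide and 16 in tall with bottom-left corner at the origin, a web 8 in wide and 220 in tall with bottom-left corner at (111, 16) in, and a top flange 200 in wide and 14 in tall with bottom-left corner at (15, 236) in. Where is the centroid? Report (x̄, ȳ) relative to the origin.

x̄ = 115.00 in, ȳ = 113.06 in

bottom flange: A = 230 × 16 = 3680.00, centroid at (115.00, 8.00).
web: A = 8 × 220 = 1760.00, centroid at (115.00, 126.00).
top flange: A = 200 × 14 = 2800.00, centroid at (115.00, 243.00).
ΣA = 8240.00 in²
ΣAx̄ = (3680.00)(115.00) + (1760.00)(115.00) + (2800.00)(115.00) = 947600.00 in³
ΣAȳ = (3680.00)(8.00) + (1760.00)(126.00) + (2800.00)(243.00) = 931600.00 in³
x̄ = 947600.00 / 8240.00 = 115.00 in
ȳ = 931600.00 / 8240.00 = 113.06 in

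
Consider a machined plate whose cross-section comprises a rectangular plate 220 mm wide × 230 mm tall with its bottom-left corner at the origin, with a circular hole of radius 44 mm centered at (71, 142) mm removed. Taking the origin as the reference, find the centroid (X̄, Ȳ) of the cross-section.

plate: A = 220 × 230 = 50600.00, centroid at (110.00, 115.00).
hole: A = −π·44² = -6082.12, centroid at (71.00, 142.00).
ΣA = 44517.88 mm²
ΣAX̄ = (50600.00)(110.00) + (-6082.12)(71.00) = 5134169.24 mm³
ΣAȲ = (50600.00)(115.00) + (-6082.12)(142.00) = 4955338.48 mm³
X̄ = 5134169.24 / 44517.88 = 115.33 mm
Ȳ = 4955338.48 / 44517.88 = 111.31 mm

X̄ = 115.33 mm, Ȳ = 111.31 mm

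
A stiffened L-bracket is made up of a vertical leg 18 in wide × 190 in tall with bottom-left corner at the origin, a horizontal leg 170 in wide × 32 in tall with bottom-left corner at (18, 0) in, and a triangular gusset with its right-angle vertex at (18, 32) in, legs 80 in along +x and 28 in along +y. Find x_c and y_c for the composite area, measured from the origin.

x_c = 64.24 in, y_c = 45.92 in

vertical leg: A = 18 × 190 = 3420.00, centroid at (9.00, 95.00).
horizontal leg: A = 170 × 32 = 5440.00, centroid at (103.00, 16.00).
gusset: A = ½·80·28 = 1120.00, centroid at (44.67, 41.33).
ΣA = 9980.00 in², ΣAx_c = 641126.67 in³, ΣAy_c = 458233.33 in³.
x_c = 641126.67/9980.00 = 64.24 in; y_c = 458233.33/9980.00 = 45.92 in.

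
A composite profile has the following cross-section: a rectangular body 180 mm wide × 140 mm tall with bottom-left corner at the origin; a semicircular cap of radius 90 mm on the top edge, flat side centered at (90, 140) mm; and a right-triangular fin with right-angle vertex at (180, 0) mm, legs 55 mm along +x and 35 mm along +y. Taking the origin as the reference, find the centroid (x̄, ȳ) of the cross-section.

x̄ = 92.68 mm, ȳ = 103.96 mm

Part | A | x̄ᵢ | ȳᵢ | A·x̄ᵢ | A·ȳᵢ
rectangular body | 25200.00 | 90.00 | 70.00 | 2268000.00 | 1764000.00
semicircular top | 12723.45 | 90.00 | 178.20 | 1145110.52 | 2267283.03
triangular fin | 962.50 | 198.33 | 11.67 | 190895.83 | 11229.17
Σ | 38885.95 |  |  | 3604006.36 | 4042512.20
x̄ = 3604006.36 / 38885.95 = 92.68 mm
ȳ = 4042512.20 / 38885.95 = 103.96 mm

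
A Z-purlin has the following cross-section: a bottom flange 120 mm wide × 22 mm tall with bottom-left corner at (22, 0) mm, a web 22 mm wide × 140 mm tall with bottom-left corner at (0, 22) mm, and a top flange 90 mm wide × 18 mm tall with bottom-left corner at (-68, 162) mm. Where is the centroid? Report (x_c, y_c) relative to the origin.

Part | A | x̄ᵢ | ȳᵢ | A·x̄ᵢ | A·ȳᵢ
bottom flange | 2640.00 | 82.00 | 11.00 | 216480.00 | 29040.00
web | 3080.00 | 11.00 | 92.00 | 33880.00 | 283360.00
top flange | 1620.00 | -23.00 | 171.00 | -37260.00 | 277020.00
Σ | 7340.00 |  |  | 213100.00 | 589420.00
x_c = 213100.00 / 7340.00 = 29.03 mm
y_c = 589420.00 / 7340.00 = 80.30 mm

x_c = 29.03 mm, y_c = 80.30 mm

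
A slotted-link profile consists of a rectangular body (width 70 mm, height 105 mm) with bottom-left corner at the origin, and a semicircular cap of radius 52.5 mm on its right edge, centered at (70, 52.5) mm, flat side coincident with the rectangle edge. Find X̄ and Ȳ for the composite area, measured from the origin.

X̄ = 56.23 mm, Ȳ = 52.50 mm

Part | A | x̄ᵢ | ȳᵢ | A·x̄ᵢ | A·ȳᵢ
rectangular body | 7350.00 | 35.00 | 52.50 | 257250.00 | 385875.00
semicircular end | 4329.51 | 92.28 | 52.50 | 399534.27 | 227299.14
Σ | 11679.51 |  |  | 656784.27 | 613174.14
X̄ = 656784.27 / 11679.51 = 56.23 mm
Ȳ = 613174.14 / 11679.51 = 52.50 mm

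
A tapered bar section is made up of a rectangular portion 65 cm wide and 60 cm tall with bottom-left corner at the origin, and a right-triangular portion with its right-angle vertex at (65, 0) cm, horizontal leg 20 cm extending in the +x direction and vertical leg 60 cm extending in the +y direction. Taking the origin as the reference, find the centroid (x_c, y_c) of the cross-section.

rectangular portion: A = 65 × 60 = 3900.00, centroid at (32.50, 30.00).
triangular portion: A = ½·20·60 = 600.00, centroid at (71.67, 20.00).
ΣA = 4500.00 cm²
ΣAx_c = (3900.00)(32.50) + (600.00)(71.67) = 169750.00 cm³
ΣAy_c = (3900.00)(30.00) + (600.00)(20.00) = 129000.00 cm³
x_c = 169750.00 / 4500.00 = 37.72 cm
y_c = 129000.00 / 4500.00 = 28.67 cm

x_c = 37.72 cm, y_c = 28.67 cm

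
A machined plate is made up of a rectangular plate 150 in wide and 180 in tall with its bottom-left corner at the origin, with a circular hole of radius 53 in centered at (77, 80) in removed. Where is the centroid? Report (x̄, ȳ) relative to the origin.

plate: A = 150 × 180 = 27000.00, centroid at (75.00, 90.00).
hole: A = −π·53² = -8824.73, centroid at (77.00, 80.00).
ΣA = 18175.27 in²
ΣAx̄ = (27000.00)(75.00) + (-8824.73)(77.00) = 1345495.50 in³
ΣAȳ = (27000.00)(90.00) + (-8824.73)(80.00) = 1724021.30 in³
x̄ = 1345495.50 / 18175.27 = 74.03 in
ȳ = 1724021.30 / 18175.27 = 94.86 in

x̄ = 74.03 in, ȳ = 94.86 in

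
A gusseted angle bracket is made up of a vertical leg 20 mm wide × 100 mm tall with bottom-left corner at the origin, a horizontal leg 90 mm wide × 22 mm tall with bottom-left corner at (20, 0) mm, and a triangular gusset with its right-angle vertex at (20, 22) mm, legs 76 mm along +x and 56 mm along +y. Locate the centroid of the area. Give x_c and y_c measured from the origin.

x_c = 40.14 mm, y_c = 34.11 mm

vertical leg: A = 20 × 100 = 2000.00, centroid at (10.00, 50.00).
horizontal leg: A = 90 × 22 = 1980.00, centroid at (65.00, 11.00).
gusset: A = ½·76·56 = 2128.00, centroid at (45.33, 40.67).
ΣA = 6108.00 mm², ΣAx_c = 245169.33 mm³, ΣAy_c = 208318.67 mm³.
x_c = 245169.33/6108.00 = 40.14 mm; y_c = 208318.67/6108.00 = 34.11 mm.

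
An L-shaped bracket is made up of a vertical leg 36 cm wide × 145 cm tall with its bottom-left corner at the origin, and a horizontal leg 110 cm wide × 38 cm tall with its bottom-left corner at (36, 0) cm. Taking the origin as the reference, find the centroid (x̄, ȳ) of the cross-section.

x̄ = 50.46 cm, ȳ = 48.71 cm

vertical leg: A = 36 × 145 = 5220.00, centroid at (18.00, 72.50).
horizontal leg: A = 110 × 38 = 4180.00, centroid at (91.00, 19.00).
ΣA = 9400.00 cm², ΣAx̄ = 474340.00 cm³, ΣAȳ = 457870.00 cm³.
x̄ = 474340.00/9400.00 = 50.46 cm; ȳ = 457870.00/9400.00 = 48.71 cm.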